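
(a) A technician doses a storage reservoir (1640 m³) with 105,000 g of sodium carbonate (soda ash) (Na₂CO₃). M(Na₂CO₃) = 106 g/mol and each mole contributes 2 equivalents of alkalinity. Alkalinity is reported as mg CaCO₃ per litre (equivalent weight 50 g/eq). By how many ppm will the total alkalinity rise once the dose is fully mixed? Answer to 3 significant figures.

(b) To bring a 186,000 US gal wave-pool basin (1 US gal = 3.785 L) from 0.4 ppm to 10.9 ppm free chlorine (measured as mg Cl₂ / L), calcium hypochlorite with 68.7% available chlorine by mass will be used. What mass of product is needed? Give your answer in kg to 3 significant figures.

(a) 60.4 ppm; (b) 10.8 kg

(a) Volume: 1640 m³ = 1,640,000 L.
(a) Moles of Na₂CO₃: 105,000 g ÷ 106 g/mol = 990.6 mol → 1981 eq of alkalinity.
(a) As CaCO₃: 1981 eq × 50 g/eq = 99,060 g.
(a) Rise: 99,060 g / 1,640,000 L × 1000 = 60.4 mg/L.

(b) Volume: 186,000 US gal × 3.785 L/gal = 704,010 L.
(b) Chlorine deficit: 10.9 − 0.4 = 10.5 ppm = 10.5 mg/L as Cl₂.
(b) Cl₂ equivalent needed: 10.5 mg/L × 704,010 L = 7,392,000 mg = 7392 g.
(b) Product at 68.7% available chlorine: 7392 / 0.687 = 10,760 g.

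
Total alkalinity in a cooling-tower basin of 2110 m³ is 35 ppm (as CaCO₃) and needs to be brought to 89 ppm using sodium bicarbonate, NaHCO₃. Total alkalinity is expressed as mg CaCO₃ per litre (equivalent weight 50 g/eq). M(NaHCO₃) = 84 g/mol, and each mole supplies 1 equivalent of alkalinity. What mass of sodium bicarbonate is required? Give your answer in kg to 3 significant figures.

191 kg

Volume: 2110 m³ = 2,110,000 L.
Alkalinity to add: (89 − 35) = 54 mg/L as CaCO₃ × 2,110,000 L = 113,900 g as CaCO₃.
Equivalents: 113,900 g ÷ 50 g/eq = 2279 eq.
NaHCO₃ supplies 1 eq per mole → 2279 mol.
Mass: 2279 mol × 84 g/mol = 191,400 g.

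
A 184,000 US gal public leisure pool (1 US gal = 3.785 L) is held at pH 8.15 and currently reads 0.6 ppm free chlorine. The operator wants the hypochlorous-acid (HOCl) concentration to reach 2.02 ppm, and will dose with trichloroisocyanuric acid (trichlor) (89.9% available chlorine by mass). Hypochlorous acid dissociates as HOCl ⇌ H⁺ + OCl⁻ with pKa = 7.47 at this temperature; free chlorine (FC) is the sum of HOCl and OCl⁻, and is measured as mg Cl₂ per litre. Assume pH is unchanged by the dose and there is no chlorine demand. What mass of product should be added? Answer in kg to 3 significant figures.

8.59 kg

Volume: 184,000 US gal × 3.785 L/gal = 696,440 L.
[OCl⁻]/[HOCl] = 10^(pH − pKa) = 10^(8.15 − 7.47) = 4.786; fraction as HOCl = 1/(1 + 4.786) = 0.1728.
Free chlorine required for 2.02 ppm HOCl: 2.02 / 0.1728 = 11.69 ppm.
FC to add: 11.69 − 0.6 = 11.09 mg/L as Cl₂.
Cl₂ equivalent: 11.09 mg/L × 696,440 L = 7722 g.
Product at 89.9% available Cl: 7722 / 0.899 = 8590 g.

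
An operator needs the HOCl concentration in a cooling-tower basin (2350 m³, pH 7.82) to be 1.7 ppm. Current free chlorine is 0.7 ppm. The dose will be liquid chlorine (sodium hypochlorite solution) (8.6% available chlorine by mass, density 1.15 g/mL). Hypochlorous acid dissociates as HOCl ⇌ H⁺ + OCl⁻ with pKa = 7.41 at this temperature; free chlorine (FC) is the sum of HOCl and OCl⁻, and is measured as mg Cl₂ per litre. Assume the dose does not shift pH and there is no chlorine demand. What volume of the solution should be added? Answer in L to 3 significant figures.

Volume: 2350 m³ = 2,350,000 L.
[OCl⁻]/[HOCl] = 10^(pH − pKa) = 10^(7.82 − 7.41) = 2.57; fraction as HOCl = 1/(1 + 2.57) = 0.2801.
Free chlorine required for 1.7 ppm HOCl: 1.7 / 0.2801 = 6.07 ppm.
FC to add: 6.07 − 0.7 = 5.37 mg/L as Cl₂.
Cl₂ equivalent: 5.37 mg/L × 2,350,000 L = 12,620 g.
Product at 8.6% available Cl: 12,620 / 0.086 = 146,700 g.
Volume: 146,700 g ÷ 1.15 g/mL = 127,600 mL.

128 L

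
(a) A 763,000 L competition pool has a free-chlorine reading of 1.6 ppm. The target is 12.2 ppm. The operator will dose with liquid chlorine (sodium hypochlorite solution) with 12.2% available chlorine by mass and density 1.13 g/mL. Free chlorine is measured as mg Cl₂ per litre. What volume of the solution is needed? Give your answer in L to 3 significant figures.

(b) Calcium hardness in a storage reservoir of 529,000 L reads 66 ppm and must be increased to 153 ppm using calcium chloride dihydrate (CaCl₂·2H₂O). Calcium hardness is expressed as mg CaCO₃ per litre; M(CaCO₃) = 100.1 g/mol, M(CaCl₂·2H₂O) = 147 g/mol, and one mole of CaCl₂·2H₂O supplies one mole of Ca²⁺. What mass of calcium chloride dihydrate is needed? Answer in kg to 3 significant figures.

(a) 58.7 L; (b) 67.6 kg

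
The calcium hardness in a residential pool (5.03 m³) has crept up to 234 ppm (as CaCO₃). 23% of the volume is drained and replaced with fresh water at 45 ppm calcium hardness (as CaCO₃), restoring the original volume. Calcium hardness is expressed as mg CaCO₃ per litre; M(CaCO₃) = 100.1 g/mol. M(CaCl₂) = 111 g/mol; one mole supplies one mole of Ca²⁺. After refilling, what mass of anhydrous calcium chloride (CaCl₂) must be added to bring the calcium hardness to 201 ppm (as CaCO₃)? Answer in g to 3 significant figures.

Volume: 5.03 m³ = 5,030 L.
After draining 23% and refilling: 234 × 0.77 + 45 × 0.23 = 190.53 ppm.
Deficit to target: 201 − 190.53 = 10.47 mg/L.
As CaCO₃: 10.47 mg/L × 5,030 L = 52.66 g; ÷ 100.1 = 0.5261 mol Ca²⁺.
Mass: 0.5261 × 111 = 58.4 g.

58.4 g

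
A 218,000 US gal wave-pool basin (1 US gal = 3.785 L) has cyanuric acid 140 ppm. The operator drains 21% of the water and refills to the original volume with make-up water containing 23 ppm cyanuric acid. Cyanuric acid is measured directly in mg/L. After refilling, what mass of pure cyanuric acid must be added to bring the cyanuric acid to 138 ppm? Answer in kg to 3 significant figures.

Volume: 218,000 US gal × 3.785 L/gal = 825,130 L.
After draining 21% and refilling: 140 × 0.79 + 23 × 0.21 = 115.43 ppm.
Deficit to target: 138 − 115.43 = 22.57 mg/L.
Mass: 22.57 mg/L × 825,130 L = 18,620 g cyanuric acid.

18.6 kg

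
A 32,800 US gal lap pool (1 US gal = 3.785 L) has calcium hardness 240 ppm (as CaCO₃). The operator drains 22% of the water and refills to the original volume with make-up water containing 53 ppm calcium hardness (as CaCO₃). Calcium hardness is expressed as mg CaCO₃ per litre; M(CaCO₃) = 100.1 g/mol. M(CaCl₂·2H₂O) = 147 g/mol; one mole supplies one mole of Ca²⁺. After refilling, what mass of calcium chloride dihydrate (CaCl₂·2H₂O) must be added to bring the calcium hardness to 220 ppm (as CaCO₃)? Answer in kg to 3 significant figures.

3.85 kg

Volume: 32,800 US gal × 3.785 L/gal = 124,148 L.
After draining 22% and refilling: 240 × 0.78 + 53 × 0.22 = 198.86 ppm.
Deficit to target: 220 − 198.86 = 21.14 mg/L.
As CaCO₃: 21.14 mg/L × 124,148 L = 2624 g; ÷ 100.1 = 26.22 mol Ca²⁺.
Mass: 26.22 × 147 = 3854 g.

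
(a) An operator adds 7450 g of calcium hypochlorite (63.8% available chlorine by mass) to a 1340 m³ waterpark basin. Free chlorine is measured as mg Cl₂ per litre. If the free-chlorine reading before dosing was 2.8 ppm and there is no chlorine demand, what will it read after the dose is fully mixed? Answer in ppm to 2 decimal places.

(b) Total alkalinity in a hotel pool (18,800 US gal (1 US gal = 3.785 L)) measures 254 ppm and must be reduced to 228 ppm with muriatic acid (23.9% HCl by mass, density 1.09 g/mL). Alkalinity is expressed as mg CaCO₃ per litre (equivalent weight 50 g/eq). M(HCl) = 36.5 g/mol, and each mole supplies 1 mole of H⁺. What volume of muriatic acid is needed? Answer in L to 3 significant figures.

(a) 6.35 ppm; (b) 5.18 L

(a) Volume: 1340 m³ = 1,340,000 L.
(a) Available chlorine delivered: 7450 g × 0.638 = 4753 g as Cl₂.
(a) Concentration rise: 4753 g / 1,340,000 L = 3.547 mg/L = 3.55 ppm.
(a) Final FC: 2.8 + 3.55 = 6.35 ppm.

(b) Volume: 18,800 US gal × 3.785 L/gal = 71,158 L.
(b) Alkalinity to neutralize: (254 − 228) = 26 mg/L as CaCO₃ × 71,158 L = 1850 g as CaCO₃.
(b) Equivalents of H⁺ required: 1850 ÷ 50 g/eq = 37 eq = 37 mol HCl.
(b) Mass of HCl: 37 × 36.5 = 1351 g.
(b) Mass of 23.9% solution: 1351 / 0.239 = 5651 g.
(b) Volume: 5651 g ÷ 1.09 g/mL = 5184 mL.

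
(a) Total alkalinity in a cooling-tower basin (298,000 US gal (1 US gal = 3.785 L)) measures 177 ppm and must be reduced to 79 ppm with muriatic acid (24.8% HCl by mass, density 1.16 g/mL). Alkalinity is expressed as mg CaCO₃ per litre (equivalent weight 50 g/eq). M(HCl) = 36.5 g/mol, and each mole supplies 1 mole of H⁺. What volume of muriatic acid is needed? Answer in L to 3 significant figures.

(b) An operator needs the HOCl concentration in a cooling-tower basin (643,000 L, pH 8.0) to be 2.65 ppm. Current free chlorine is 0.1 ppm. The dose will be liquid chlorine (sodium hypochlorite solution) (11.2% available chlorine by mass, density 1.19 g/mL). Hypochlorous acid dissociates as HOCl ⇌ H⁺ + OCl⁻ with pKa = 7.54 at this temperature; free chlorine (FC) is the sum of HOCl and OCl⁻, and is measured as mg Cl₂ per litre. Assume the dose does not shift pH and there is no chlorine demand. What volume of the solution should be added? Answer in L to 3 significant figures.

(a) 280 L; (b) 49.2 L

(a) Volume: 298,000 US gal × 3.785 L/gal = 1,127,930 L.
(a) Alkalinity to neutralize: (177 − 79) = 98 mg/L as CaCO₃ × 1,127,930 L = 110,500 g as CaCO₃.
(a) Equivalents of H⁺ required: 110,500 ÷ 50 g/eq = 2211 eq = 2211 mol HCl.
(a) Mass of HCl: 2211 × 36.5 = 80,690 g.
(a) Mass of 24.8% solution: 80,690 / 0.248 = 325,400 g.
(a) Volume: 325,400 g ÷ 1.16 g/mL = 280,500 mL.

(b) [OCl⁻]/[HOCl] = 10^(pH − pKa) = 10^(8.0 − 7.54) = 2.884; fraction as HOCl = 1/(1 + 2.884) = 0.2575.
(b) Free chlorine required for 2.65 ppm HOCl: 2.65 / 0.2575 = 10.29 ppm.
(b) FC to add: 10.29 − 0.1 = 10.19 mg/L as Cl₂.
(b) Cl₂ equivalent: 10.19 mg/L × 643,000 L = 6554 g.
(b) Product at 11.2% available Cl: 6554 / 0.112 = 58,520 g.
(b) Volume: 58,520 g ÷ 1.19 g/mL = 49,170 mL.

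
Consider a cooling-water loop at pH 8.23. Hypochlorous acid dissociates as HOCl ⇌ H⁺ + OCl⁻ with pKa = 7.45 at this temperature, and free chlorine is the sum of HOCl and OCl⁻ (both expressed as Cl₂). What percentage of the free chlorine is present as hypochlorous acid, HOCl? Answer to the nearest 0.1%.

[OCl⁻]/[HOCl] = 10^(pH − pKa) = 10^(8.23 − 7.45) = 10^0.78 = 6.026.
Fraction as HOCl = 1 / (1 + 6.026) = 0.1423.

14.2%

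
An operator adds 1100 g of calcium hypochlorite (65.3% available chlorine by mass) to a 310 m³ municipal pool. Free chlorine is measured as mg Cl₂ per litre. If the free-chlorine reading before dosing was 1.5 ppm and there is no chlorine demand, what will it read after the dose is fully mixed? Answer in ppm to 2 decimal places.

3.82 ppm

Volume: 310 m³ = 310,000 L.
Available chlorine delivered: 1100 g × 0.653 = 718.3 g as Cl₂.
Concentration rise: 718.3 g / 310,000 L = 2.317 mg/L = 2.32 ppm.
Final FC: 1.5 + 2.32 = 3.82 ppm.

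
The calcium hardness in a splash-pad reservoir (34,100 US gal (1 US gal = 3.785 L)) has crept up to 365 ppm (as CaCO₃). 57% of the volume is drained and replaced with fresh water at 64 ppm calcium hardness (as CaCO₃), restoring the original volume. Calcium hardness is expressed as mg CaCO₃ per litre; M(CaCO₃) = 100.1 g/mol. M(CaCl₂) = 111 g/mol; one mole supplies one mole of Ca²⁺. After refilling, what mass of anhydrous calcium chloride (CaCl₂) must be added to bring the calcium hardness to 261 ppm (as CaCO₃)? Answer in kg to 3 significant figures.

Volume: 34,100 US gal × 3.785 L/gal = 129,068 L.
After draining 57% and refilling: 365 × 0.43 + 64 × 0.57 = 193.43 ppm.
Deficit to target: 261 − 193.43 = 67.57 mg/L.
As CaCO₃: 67.57 mg/L × 129,068 L = 8721 g; ÷ 100.1 = 87.12 mol Ca²⁺.
Mass: 87.12 × 111 = 9671 g.

9.67 kg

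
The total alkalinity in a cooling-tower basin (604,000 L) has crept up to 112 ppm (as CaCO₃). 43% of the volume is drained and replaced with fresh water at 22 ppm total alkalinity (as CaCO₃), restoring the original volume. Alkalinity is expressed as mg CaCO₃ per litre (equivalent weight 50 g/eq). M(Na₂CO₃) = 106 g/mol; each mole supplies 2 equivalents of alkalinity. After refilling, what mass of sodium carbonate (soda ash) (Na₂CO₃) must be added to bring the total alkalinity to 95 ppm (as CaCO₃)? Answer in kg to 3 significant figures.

After draining 43% and refilling: 112 × 0.57 + 22 × 0.43 = 73.3 ppm.
Deficit to target: 95 − 73.3 = 21.7 mg/L.
As CaCO₃: 21.7 mg/L × 604,000 L = 13,110 g; ÷ 50 g/eq ÷ 2 = 131.1 mol Na₂CO₃.
Mass: 131.1 × 106 = 13,890 g.

13.9 kg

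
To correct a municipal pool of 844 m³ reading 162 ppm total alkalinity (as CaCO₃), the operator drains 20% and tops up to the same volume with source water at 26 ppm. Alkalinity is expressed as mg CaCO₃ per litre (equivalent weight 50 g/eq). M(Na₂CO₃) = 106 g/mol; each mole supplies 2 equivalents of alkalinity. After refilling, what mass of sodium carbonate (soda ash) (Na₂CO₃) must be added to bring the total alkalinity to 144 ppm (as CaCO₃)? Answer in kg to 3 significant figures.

Volume: 844 m³ = 844,000 L.
After draining 20% and refilling: 162 × 0.80 + 26 × 0.20 = 134.8 ppm.
Deficit to target: 144 − 134.8 = 9.2 mg/L.
As CaCO₃: 9.2 mg/L × 844,000 L = 7765 g; ÷ 50 g/eq ÷ 2 = 77.65 mol Na₂CO₃.
Mass: 77.65 × 106 = 8231 g.

8.23 kg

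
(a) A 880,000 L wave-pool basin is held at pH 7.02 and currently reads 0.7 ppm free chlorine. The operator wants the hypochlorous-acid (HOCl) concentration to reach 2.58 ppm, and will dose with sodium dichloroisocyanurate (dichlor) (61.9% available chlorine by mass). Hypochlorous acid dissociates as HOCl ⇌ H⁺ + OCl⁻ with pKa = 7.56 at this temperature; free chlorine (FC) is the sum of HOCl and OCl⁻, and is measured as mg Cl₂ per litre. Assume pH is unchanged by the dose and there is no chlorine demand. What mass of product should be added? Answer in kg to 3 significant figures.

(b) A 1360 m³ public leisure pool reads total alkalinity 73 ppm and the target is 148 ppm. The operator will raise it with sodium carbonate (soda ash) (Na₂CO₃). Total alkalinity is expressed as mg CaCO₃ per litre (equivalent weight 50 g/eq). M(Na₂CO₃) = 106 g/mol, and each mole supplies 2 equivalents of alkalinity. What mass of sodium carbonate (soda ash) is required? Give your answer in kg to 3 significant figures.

(a) [OCl⁻]/[HOCl] = 10^(pH − pKa) = 10^(7.02 − 7.56) = 0.2884; fraction as HOCl = 1/(1 + 0.2884) = 0.7762.
(a) Free chlorine required for 2.58 ppm HOCl: 2.58 / 0.7762 = 3.324 ppm.
(a) FC to add: 3.324 − 0.7 = 2.624 mg/L as Cl₂.
(a) Cl₂ equivalent: 2.624 mg/L × 880,000 L = 2309 g.
(a) Product at 61.9% available Cl: 2309 / 0.619 = 3731 g.

(b) Volume: 1360 m³ = 1,360,000 L.
(b) Alkalinity to add: (148 − 73) = 75 mg/L as CaCO₃ × 1,360,000 L = 102,000 g as CaCO₃.
(b) Equivalents: 102,000 g ÷ 50 g/eq = 2040 eq.
(b) Each mole of Na₂CO₃ supplies 2 eq, so 2040 / 2 = 1020 mol.
(b) Mass: 1020 mol × 106 g/mol = 108,100 g.

(a) 3.73 kg; (b) 108 kg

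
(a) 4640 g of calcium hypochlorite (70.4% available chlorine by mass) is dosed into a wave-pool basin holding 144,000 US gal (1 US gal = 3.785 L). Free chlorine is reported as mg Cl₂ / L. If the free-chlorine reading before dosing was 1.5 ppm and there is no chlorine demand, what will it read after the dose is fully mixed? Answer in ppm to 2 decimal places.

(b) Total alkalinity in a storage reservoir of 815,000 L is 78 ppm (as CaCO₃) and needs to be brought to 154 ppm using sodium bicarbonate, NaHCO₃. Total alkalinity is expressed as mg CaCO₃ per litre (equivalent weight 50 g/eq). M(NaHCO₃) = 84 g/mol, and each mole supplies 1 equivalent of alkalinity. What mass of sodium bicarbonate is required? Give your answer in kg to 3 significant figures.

(a) Volume: 144,000 US gal × 3.785 L/gal = 545,040 L.
(a) Available chlorine delivered: 4640 g × 0.704 = 3267 g as Cl₂.
(a) Concentration rise: 3267 g / 545,040 L = 5.993 mg/L = 5.99 ppm.
(a) Final FC: 1.5 + 5.99 = 7.49 ppm.

(b) Alkalinity to add: (154 − 78) = 76 mg/L as CaCO₃ × 815,000 L = 61,940 g as CaCO₃.
(b) Equivalents: 61,940 g ÷ 50 g/eq = 1239 eq.
(b) NaHCO₃ supplies 1 eq per mole → 1239 mol.
(b) Mass: 1239 mol × 84 g/mol = 104,100 g.

(a) 7.49 ppm; (b) 104 kg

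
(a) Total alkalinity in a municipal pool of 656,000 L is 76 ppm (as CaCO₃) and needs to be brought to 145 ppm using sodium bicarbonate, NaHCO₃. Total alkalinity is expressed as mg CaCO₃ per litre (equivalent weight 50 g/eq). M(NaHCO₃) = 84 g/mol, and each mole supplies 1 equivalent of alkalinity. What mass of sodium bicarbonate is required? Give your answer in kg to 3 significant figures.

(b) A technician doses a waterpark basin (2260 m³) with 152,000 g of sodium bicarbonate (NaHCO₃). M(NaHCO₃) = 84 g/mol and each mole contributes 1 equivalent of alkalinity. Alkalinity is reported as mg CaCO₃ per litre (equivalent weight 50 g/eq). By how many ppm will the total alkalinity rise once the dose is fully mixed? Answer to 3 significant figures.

(a) 76.0 kg; (b) 40.0 ppm

(a) Alkalinity to add: (145 − 76) = 69 mg/L as CaCO₃ × 656,000 L = 45,260 g as CaCO₃.
(a) Equivalents: 45,260 g ÷ 50 g/eq = 905.3 eq.
(a) NaHCO₃ supplies 1 eq per mole → 905.3 mol.
(a) Mass: 905.3 mol × 84 g/mol = 76,040 g.

(b) Volume: 2260 m³ = 2,260,000 L.
(b) Moles of NaHCO₃: 152,000 g ÷ 84 g/mol = 1810 mol → 1810 eq of alkalinity.
(b) As CaCO₃: 1810 eq × 50 g/eq = 90,480 g.
(b) Rise: 90,480 g / 2,260,000 L × 1000 = 40.03 mg/L.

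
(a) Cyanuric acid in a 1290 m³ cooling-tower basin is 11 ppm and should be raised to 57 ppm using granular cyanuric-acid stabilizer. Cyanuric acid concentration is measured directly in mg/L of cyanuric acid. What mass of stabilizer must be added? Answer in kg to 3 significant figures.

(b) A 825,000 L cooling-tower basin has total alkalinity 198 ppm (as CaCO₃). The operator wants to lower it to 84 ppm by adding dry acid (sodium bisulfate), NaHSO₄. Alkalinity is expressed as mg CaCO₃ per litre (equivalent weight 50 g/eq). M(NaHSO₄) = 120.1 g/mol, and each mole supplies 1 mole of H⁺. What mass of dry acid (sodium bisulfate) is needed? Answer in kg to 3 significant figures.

(a) 59.3 kg; (b) 226 kg

(a) Volume: 1290 m³ = 1,290,000 L.
(a) CYA to add: (57 − 11) = 46 mg/L × 1,290,000 L = 59,340 g cyanuric acid.

(b) Alkalinity to neutralize: (198 − 84) = 114 mg/L as CaCO₃ × 825,000 L = 94,050 g as CaCO₃.
(b) Equivalents of H⁺ required: 94,050 ÷ 50 g/eq = 1881 eq = 1881 mol NaHSO₄.
(b) Mass of NaHSO₄: 1881 × 120.1 = 225,900 g.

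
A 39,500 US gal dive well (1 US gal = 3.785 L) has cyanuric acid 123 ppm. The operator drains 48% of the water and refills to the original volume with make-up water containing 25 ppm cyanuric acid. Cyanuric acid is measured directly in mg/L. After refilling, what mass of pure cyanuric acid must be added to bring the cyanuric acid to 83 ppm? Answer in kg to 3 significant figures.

Volume: 39,500 US gal × 3.785 L/gal = 149,508 L.
After draining 48% and refilling: 123 × 0.52 + 25 × 0.48 = 75.96 ppm.
Deficit to target: 83 − 75.96 = 7.04 mg/L.
Mass: 7.04 mg/L × 149,508 L = 1053 g cyanuric acid.

1.05 kg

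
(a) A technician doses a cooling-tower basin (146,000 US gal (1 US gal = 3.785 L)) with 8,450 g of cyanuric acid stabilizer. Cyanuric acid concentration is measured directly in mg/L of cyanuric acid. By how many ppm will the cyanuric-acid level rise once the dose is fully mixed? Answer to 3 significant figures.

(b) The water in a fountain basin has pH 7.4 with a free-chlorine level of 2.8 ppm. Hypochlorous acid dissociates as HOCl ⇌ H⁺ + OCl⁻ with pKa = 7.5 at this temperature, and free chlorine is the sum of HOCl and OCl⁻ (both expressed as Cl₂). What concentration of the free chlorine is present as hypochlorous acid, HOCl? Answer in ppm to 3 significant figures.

(a) 15.3 ppm; (b) 1.56 ppm

(a) Volume: 146,000 US gal × 3.785 L/gal = 552,610 L.
(a) Rise: 8,450 g / 552,610 L × 1000 = 15.29 mg/L.

(b) [OCl⁻]/[HOCl] = 10^(pH − pKa) = 10^(7.4 − 7.5) = 10^-0.10 = 0.7943.
(b) Fraction as HOCl = 1 / (1 + 0.7943) = 0.5573.
(b) HOCl = 0.5573 × 2.8 ppm = 1.56 ppm.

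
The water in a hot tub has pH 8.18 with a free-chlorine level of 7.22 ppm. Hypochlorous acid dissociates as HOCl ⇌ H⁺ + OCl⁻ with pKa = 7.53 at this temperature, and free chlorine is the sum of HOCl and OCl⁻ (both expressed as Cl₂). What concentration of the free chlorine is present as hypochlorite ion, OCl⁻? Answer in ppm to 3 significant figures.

5.90 ppm

[OCl⁻]/[HOCl] = 10^(pH − pKa) = 10^(8.18 − 7.53) = 10^0.65 = 4.467.
Fraction as HOCl = 1 / (1 + 4.467) = 0.1829.
OCl⁻ = (1 − 0.1829) × 7.22 ppm = 5.899 ppm.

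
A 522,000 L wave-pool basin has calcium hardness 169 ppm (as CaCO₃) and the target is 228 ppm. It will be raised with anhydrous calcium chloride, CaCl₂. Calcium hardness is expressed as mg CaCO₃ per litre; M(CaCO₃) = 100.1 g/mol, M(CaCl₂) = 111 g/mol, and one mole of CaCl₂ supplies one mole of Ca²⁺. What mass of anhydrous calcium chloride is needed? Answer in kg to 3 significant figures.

Hardness to add: (228 − 169) = 59 mg/L as CaCO₃ × 522,000 L = 30,800 g as CaCO₃.
Moles of Ca²⁺ (1 mol Ca²⁺ ≡ 1 mol CaCO₃): 30,800 / 100.1 g/mol = 307.7 mol.
Mass of CaCl₂: 307.7 × 111 = 34,150 g.

34.2 kg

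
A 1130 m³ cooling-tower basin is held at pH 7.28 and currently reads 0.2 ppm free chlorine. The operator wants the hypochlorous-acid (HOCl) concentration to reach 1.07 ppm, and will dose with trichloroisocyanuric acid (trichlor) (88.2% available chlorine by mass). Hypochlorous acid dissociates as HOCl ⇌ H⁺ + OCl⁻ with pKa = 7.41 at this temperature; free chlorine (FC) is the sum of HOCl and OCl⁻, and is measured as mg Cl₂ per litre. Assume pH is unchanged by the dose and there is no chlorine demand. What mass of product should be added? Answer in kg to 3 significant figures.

Volume: 1130 m³ = 1,130,000 L.
[OCl⁻]/[HOCl] = 10^(pH − pKa) = 10^(7.28 − 7.41) = 0.7413; fraction as HOCl = 1/(1 + 0.7413) = 0.5743.
Free chlorine required for 1.07 ppm HOCl: 1.07 / 0.5743 = 1.863 ppm.
FC to add: 1.863 − 0.2 = 1.663 mg/L as Cl₂.
Cl₂ equivalent: 1.663 mg/L × 1,130,000 L = 1879 g.
Product at 88.2% available Cl: 1879 / 0.882 = 2131 g.

2.13 kg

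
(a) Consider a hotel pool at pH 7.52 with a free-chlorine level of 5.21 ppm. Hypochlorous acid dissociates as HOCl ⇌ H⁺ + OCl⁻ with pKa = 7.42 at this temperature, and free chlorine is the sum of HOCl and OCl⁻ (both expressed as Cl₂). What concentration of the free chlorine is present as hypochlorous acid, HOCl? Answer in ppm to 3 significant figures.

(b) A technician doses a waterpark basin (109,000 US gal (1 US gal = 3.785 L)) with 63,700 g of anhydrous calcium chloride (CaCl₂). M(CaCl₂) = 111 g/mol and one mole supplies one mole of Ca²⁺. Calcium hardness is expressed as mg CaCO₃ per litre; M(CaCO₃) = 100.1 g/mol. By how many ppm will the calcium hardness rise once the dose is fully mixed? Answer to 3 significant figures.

(a) 2.31 ppm; (b) 139 ppm

(a) [OCl⁻]/[HOCl] = 10^(pH − pKa) = 10^(7.52 − 7.42) = 10^0.10 = 1.259.
(a) Fraction as HOCl = 1 / (1 + 1.259) = 0.4427.
(a) HOCl = 0.4427 × 5.21 ppm = 2.306 ppm.

(b) Volume: 109,000 US gal × 3.785 L/gal = 412,565 L.
(b) Moles of Ca²⁺: 63,700 g ÷ 111 g/mol = 573.9 mol.
(b) As CaCO₃: 573.9 mol × 100.1 g/mol = 57,440 g.
(b) Rise: 57,440 g / 412,565 L × 1000 = 139.2 mg/L.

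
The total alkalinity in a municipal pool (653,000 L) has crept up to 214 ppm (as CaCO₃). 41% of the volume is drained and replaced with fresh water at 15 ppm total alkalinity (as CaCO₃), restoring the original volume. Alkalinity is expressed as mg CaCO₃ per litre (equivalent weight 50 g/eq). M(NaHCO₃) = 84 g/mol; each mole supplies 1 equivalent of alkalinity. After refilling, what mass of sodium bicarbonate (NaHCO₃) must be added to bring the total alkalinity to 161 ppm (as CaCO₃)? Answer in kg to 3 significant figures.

31.4 kg

After draining 41% and refilling: 214 × 0.59 + 15 × 0.41 = 132.41 ppm.
Deficit to target: 161 − 132.41 = 28.59 mg/L.
As CaCO₃: 28.59 mg/L × 653,000 L = 18,670 g; ÷ 50 g/eq ÷ 1 = 373.4 mol NaHCO₃.
Mass: 373.4 × 84 = 31,360 g.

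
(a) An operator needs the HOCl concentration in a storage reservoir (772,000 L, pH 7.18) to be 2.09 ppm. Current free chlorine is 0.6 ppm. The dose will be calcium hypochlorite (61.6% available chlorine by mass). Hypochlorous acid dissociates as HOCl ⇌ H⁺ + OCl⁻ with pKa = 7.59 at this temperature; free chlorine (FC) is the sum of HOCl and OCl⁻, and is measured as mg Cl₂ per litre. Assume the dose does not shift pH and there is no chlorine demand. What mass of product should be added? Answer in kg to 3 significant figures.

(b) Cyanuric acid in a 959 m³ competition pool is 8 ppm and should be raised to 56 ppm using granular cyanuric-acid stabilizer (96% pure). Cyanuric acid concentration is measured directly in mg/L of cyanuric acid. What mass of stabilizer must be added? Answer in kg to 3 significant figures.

(a) 2.89 kg; (b) 48.0 kg

(a) [OCl⁻]/[HOCl] = 10^(pH − pKa) = 10^(7.18 − 7.59) = 0.389; fraction as HOCl = 1/(1 + 0.389) = 0.7199.
(a) Free chlorine required for 2.09 ppm HOCl: 2.09 / 0.7199 = 2.903 ppm.
(a) FC to add: 2.903 − 0.6 = 2.303 mg/L as Cl₂.
(a) Cl₂ equivalent: 2.303 mg/L × 772,000 L = 1778 g.
(a) Product at 61.6% available Cl: 1778 / 0.616 = 2886 g.

(b) Volume: 959 m³ = 959,000 L.
(b) CYA to add: (56 − 8) = 48 mg/L × 959,000 L = 46,030 g cyanuric acid.
(b) At 96% purity: 46,030 / 0.96 = 47,950 g product.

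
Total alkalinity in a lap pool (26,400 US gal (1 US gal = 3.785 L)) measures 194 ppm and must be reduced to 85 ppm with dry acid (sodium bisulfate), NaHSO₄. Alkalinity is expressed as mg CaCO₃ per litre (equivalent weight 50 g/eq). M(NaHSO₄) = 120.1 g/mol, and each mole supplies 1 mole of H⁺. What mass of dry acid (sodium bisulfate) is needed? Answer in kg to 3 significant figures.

26.2 kg

Volume: 26,400 US gal × 3.785 L/gal = 99,924 L.
Alkalinity to neutralize: (194 − 85) = 109 mg/L as CaCO₃ × 99,924 L = 10,890 g as CaCO₃.
Equivalents of H⁺ required: 10,890 ÷ 50 g/eq = 217.8 eq = 217.8 mol NaHSO₄.
Mass of NaHSO₄: 217.8 × 120.1 = 26,160 g.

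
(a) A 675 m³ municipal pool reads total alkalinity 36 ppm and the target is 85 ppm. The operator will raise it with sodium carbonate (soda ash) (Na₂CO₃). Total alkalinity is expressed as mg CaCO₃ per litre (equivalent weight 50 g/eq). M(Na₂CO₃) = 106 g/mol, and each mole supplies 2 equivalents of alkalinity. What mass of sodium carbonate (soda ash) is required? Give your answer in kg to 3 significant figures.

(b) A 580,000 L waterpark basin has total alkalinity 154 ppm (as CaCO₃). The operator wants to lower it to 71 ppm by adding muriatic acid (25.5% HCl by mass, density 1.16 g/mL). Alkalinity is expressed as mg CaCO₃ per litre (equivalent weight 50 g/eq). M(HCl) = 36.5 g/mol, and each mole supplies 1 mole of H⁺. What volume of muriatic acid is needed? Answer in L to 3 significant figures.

(a) Volume: 675 m³ = 675,000 L.
(a) Alkalinity to add: (85 − 36) = 49 mg/L as CaCO₃ × 675,000 L = 33,080 g as CaCO₃.
(a) Equivalents: 33,080 g ÷ 50 g/eq = 661.5 eq.
(a) Each mole of Na₂CO₃ supplies 2 eq, so 661.5 / 2 = 330.8 mol.
(a) Mass: 330.8 mol × 106 g/mol = 35,060 g.

(b) Alkalinity to neutralize: (154 − 71) = 83 mg/L as CaCO₃ × 580,000 L = 48,140 g as CaCO₃.
(b) Equivalents of H⁺ required: 48,140 ÷ 50 g/eq = 962.8 eq = 962.8 mol HCl.
(b) Mass of HCl: 962.8 × 36.5 = 35,140 g.
(b) Mass of 25.5% solution: 35,140 / 0.255 = 137,800 g.
(b) Volume: 137,800 g ÷ 1.16 g/mL = 118,800 mL.

(a) 35.1 kg; (b) 119 L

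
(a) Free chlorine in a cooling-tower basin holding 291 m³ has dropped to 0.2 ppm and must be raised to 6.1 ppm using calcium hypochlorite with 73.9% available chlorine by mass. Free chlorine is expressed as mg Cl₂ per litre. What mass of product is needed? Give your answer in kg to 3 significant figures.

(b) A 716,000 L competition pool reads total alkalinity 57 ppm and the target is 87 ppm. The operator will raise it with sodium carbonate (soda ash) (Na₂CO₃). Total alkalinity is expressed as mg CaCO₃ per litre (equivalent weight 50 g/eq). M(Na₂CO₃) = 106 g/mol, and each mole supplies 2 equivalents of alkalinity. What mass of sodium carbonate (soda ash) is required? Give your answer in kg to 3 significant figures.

(a) 2.32 kg; (b) 22.8 kg

(a) Volume: 291 m³ = 291,000 L.
(a) Chlorine deficit: 6.1 − 0.2 = 5.9 ppm = 5.9 mg/L as Cl₂.
(a) Cl₂ equivalent needed: 5.9 mg/L × 291,000 L = 1,717,000 mg = 1717 g.
(a) Product at 73.9% available chlorine: 1717 / 0.739 = 2323 g.

(b) Alkalinity to add: (87 − 57) = 30 mg/L as CaCO₃ × 716,000 L = 21,480 g as CaCO₃.
(b) Equivalents: 21,480 g ÷ 50 g/eq = 429.6 eq.
(b) Each mole of Na₂CO₃ supplies 2 eq, so 429.6 / 2 = 214.8 mol.
(b) Mass: 214.8 mol × 106 g/mol = 22,770 g.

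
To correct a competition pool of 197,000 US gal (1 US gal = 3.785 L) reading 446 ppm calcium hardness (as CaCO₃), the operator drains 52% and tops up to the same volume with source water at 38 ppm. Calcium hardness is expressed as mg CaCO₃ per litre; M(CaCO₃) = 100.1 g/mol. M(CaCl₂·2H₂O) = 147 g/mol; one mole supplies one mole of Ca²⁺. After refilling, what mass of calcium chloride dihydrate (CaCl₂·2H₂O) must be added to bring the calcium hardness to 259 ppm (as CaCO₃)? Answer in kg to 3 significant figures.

Volume: 197,000 US gal × 3.785 L/gal = 745,645 L.
After draining 52% and refilling: 446 × 0.48 + 38 × 0.52 = 233.84 ppm.
Deficit to target: 259 − 233.84 = 25.16 mg/L.
As CaCO₃: 25.16 mg/L × 745,645 L = 18,760 g; ÷ 100.1 = 187.4 mol Ca²⁺.
Mass: 187.4 × 147 = 27,550 g.

27.6 kg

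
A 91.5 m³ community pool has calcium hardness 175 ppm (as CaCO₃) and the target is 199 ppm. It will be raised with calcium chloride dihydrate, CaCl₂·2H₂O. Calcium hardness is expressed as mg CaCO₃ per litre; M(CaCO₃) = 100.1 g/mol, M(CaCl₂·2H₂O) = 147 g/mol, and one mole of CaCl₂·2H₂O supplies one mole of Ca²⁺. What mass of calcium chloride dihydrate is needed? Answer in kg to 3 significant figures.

Volume: 91.5 m³ = 91,500 L.
Hardness to add: (199 − 175) = 24 mg/L as CaCO₃ × 91,500 L = 2196 g as CaCO₃.
Moles of Ca²⁺ (1 mol Ca²⁺ ≡ 1 mol CaCO₃): 2196 / 100.1 g/mol = 21.94 mol.
Mass of CaCl₂·2H₂O: 21.94 × 147 = 3225 g.

3.22 kg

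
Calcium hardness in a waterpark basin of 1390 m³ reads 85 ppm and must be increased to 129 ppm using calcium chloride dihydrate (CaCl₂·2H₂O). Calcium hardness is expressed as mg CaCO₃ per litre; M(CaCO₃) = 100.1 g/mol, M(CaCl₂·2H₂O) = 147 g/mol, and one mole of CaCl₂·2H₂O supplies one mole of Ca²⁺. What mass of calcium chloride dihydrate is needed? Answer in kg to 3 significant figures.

Volume: 1390 m³ = 1,390,000 L.
Hardness to add: (129 − 85) = 44 mg/L as CaCO₃ × 1,390,000 L = 61,160 g as CaCO₃.
Moles of Ca²⁺ (1 mol Ca²⁺ ≡ 1 mol CaCO₃): 61,160 / 100.1 g/mol = 611 mol.
Mass of CaCl₂·2H₂O: 611 × 147 = 89,820 g.

89.8 kg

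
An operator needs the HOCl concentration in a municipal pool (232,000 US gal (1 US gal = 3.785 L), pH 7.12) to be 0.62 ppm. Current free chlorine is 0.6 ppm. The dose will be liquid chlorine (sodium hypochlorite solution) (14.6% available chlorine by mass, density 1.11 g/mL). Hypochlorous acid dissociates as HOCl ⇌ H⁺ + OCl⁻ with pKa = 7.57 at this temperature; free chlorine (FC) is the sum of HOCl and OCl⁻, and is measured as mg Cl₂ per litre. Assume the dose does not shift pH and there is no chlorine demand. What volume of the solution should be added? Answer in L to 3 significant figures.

1.30 L

Volume: 232,000 US gal × 3.785 L/gal = 878,120 L.
[OCl⁻]/[HOCl] = 10^(pH − pKa) = 10^(7.12 − 7.57) = 0.3548; fraction as HOCl = 1/(1 + 0.3548) = 0.7381.
Free chlorine required for 0.62 ppm HOCl: 0.62 / 0.7381 = 0.84 ppm.
FC to add: 0.84 − 0.6 = 0.24 mg/L as Cl₂.
Cl₂ equivalent: 0.24 mg/L × 878,120 L = 210.7 g.
Product at 14.6% available Cl: 210.7 / 0.146 = 1443 g.
Volume: 1443 g ÷ 1.11 g/mL = 1300 mL.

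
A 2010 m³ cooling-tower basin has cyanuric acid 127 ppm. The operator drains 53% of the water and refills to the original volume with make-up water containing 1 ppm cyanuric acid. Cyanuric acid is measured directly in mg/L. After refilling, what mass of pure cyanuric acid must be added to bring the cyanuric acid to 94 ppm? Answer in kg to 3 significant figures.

Volume: 2010 m³ = 2,010,000 L.
After draining 53% and refilling: 127 × 0.47 + 1 × 0.53 = 60.22 ppm.
Deficit to target: 94 − 60.22 = 33.78 mg/L.
Mass: 33.78 mg/L × 2,010,000 L = 67,900 g cyanuric acid.

67.9 kg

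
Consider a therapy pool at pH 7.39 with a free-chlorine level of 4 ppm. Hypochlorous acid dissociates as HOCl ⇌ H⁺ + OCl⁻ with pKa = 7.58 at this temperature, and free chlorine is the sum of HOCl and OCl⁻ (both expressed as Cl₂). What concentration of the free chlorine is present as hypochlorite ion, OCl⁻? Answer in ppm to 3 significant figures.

[OCl⁻]/[HOCl] = 10^(pH − pKa) = 10^(7.39 − 7.58) = 10^-0.19 = 0.6457.
Fraction as HOCl = 1 / (1 + 0.6457) = 0.6077.
OCl⁻ = (1 − 0.6077) × 4 ppm = 1.569 ppm.

1.57 ppm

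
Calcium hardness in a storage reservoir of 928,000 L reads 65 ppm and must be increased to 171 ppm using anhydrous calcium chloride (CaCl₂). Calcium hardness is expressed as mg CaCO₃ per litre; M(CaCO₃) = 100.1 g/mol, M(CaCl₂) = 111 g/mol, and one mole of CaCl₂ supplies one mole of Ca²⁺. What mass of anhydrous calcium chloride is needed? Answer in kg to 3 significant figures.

109 kg

Hardness to add: (171 − 65) = 106 mg/L as CaCO₃ × 928,000 L = 98,370 g as CaCO₃.
Moles of Ca²⁺ (1 mol Ca²⁺ ≡ 1 mol CaCO₃): 98,370 / 100.1 g/mol = 982.7 mol.
Mass of CaCl₂: 982.7 × 111 = 109,100 g.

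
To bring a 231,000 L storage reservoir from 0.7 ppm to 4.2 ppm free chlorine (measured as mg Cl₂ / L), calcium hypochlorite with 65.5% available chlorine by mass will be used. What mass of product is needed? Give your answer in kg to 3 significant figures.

1.23 kg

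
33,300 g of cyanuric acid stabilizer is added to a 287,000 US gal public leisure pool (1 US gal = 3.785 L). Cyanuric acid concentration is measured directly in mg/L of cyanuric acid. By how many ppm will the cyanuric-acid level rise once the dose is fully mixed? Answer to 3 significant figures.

30.7 ppm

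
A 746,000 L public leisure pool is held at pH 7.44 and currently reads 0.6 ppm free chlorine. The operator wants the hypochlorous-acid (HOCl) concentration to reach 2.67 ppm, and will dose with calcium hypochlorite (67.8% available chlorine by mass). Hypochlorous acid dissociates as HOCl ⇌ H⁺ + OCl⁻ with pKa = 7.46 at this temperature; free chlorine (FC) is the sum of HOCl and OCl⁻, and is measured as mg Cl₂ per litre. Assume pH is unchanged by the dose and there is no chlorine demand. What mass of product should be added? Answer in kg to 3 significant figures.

[OCl⁻]/[HOCl] = 10^(pH − pKa) = 10^(7.44 − 7.46) = 0.955; fraction as HOCl = 1/(1 + 0.955) = 0.5115.
Free chlorine required for 2.67 ppm HOCl: 2.67 / 0.5115 = 5.22 ppm.
FC to add: 5.22 − 0.6 = 4.62 mg/L as Cl₂.
Cl₂ equivalent: 4.62 mg/L × 746,000 L = 3446 g.
Product at 67.8% available Cl: 3446 / 0.678 = 5083 g.

5.08 kg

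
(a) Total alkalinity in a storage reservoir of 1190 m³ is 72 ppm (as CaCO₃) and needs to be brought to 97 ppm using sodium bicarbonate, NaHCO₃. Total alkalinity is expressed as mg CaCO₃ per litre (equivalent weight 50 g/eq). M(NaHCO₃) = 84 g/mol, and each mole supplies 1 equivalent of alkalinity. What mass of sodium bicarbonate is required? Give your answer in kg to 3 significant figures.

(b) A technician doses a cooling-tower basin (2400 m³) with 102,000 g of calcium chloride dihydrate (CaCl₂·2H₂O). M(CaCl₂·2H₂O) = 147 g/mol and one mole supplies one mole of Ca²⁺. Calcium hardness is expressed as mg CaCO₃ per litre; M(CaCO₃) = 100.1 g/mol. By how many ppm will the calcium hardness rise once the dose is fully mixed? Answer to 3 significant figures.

(a) 50.0 kg; (b) 28.9 ppm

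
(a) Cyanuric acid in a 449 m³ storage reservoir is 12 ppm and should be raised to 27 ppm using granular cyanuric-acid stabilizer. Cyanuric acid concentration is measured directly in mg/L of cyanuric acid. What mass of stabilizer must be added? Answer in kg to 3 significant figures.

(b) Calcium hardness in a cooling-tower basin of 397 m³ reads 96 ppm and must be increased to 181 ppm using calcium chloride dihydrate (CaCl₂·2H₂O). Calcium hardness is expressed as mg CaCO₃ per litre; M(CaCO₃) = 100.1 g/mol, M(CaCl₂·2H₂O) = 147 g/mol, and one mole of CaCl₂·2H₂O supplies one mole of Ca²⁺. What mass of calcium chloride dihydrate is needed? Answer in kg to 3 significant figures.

(a) 6.74 kg; (b) 49.6 kg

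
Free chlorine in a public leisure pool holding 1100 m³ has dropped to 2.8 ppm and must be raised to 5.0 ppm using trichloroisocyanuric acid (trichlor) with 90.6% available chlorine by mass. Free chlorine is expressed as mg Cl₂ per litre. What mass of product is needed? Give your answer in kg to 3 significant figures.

Volume: 1100 m³ = 1,100,000 L.
Chlorine deficit: 5.0 − 2.8 = 2.2 ppm = 2.2 mg/L as Cl₂.
Cl₂ equivalent needed: 2.2 mg/L × 1,100,000 L = 2,420,000 mg = 2420 g.
Product at 90.6% available chlorine: 2420 / 0.906 = 2671 g.

2.67 kg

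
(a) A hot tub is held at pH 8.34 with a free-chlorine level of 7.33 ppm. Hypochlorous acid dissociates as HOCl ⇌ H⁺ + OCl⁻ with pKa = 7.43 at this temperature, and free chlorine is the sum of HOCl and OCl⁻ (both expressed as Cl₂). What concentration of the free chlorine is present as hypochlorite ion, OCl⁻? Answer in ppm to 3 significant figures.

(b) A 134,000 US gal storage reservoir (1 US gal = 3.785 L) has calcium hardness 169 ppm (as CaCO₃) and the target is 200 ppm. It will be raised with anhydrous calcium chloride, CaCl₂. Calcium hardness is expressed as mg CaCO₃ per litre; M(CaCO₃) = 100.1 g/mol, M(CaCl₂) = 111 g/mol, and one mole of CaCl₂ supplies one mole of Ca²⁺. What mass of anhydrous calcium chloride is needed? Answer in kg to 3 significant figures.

(a) 6.53 ppm; (b) 17.4 kg

(a) [OCl⁻]/[HOCl] = 10^(pH − pKa) = 10^(8.34 − 7.43) = 10^0.91 = 8.128.
(a) Fraction as HOCl = 1 / (1 + 8.128) = 0.1095.
(a) OCl⁻ = (1 − 0.1095) × 7.33 ppm = 6.527 ppm.

(b) Volume: 134,000 US gal × 3.785 L/gal = 507,190 L.
(b) Hardness to add: (200 − 169) = 31 mg/L as CaCO₃ × 507,190 L = 15,720 g as CaCO₃.
(b) Moles of Ca²⁺ (1 mol Ca²⁺ ≡ 1 mol CaCO₃): 15,720 / 100.1 g/mol = 157.1 mol.
(b) Mass of CaCl₂: 157.1 × 111 = 17,430 g.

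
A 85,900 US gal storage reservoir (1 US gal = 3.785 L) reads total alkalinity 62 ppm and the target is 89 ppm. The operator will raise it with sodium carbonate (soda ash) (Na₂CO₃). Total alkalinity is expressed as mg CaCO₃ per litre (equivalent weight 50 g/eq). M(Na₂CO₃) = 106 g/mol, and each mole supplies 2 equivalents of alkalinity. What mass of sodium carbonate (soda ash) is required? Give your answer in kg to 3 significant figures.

9.31 kg

Volume: 85,900 US gal × 3.785 L/gal = 325,132 L.
Alkalinity to add: (89 − 62) = 27 mg/L as CaCO₃ × 325,132 L = 8779 g as CaCO₃.
Equivalents: 8779 g ÷ 50 g/eq = 175.6 eq.
Each mole of Na₂CO₃ supplies 2 eq, so 175.6 / 2 = 87.79 mol.
Mass: 87.79 mol × 106 g/mol = 9305 g.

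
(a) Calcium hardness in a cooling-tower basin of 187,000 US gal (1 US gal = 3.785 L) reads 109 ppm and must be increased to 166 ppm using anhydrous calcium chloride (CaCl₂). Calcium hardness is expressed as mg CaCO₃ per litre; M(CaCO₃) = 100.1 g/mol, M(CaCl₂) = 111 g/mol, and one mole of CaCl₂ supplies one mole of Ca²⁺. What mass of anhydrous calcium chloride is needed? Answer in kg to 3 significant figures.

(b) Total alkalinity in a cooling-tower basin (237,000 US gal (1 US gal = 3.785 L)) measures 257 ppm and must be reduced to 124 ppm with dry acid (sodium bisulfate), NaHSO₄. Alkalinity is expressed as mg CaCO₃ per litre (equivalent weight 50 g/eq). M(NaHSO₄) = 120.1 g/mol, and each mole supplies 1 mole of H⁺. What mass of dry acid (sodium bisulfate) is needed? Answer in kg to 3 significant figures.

(a) Volume: 187,000 US gal × 3.785 L/gal = 707,795 L.
(a) Hardness to add: (166 − 109) = 57 mg/L as CaCO₃ × 707,795 L = 40,340 g as CaCO₃.
(a) Moles of Ca²⁺ (1 mol Ca²⁺ ≡ 1 mol CaCO₃): 40,340 / 100.1 g/mol = 403 mol.
(a) Mass of CaCl₂: 403 × 111 = 44,740 g.

(b) Volume: 237,000 US gal × 3.785 L/gal = 897,045 L.
(b) Alkalinity to neutralize: (257 − 124) = 133 mg/L as CaCO₃ × 897,045 L = 119,300 g as CaCO₃.
(b) Equivalents of H⁺ required: 119,300 ÷ 50 g/eq = 2386 eq = 2386 mol NaHSO₄.
(b) Mass of NaHSO₄: 2386 × 120.1 = 286,600 g.

(a) 44.7 kg; (b) 287 kg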